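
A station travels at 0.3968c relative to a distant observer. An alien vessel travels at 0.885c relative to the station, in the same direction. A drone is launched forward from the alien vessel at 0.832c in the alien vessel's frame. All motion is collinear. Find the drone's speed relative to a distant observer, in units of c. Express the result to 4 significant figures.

0.9952c

Apply u = (u'+v)/(1+u'v) twice. Drone in the station frame: (0.832+0.885)/(1+0.832·0.885) = 1.717/1.73632 = 0.98887c.
That velocity, transformed to the rest frame of a distant observer: (0.98887+0.3968)/(1+0.98887·0.3968) = 1.38567/1.392383616 = 0.99518c.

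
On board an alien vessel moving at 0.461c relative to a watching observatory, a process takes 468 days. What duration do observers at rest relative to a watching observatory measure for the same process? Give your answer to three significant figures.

β² = 0.212521, so γ = 1/√0.787479 = 1.1269.
The onboard clock measures proper time, so the interval in the rest frame of a watching observatory is dilated: Δt = γ·Δτ = 1.1269 × 468 days = 527 days.

527 days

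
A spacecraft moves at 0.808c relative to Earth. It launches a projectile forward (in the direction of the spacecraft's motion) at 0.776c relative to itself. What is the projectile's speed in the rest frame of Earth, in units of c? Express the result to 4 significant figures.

In units of c, u = (u' + v)/(1 + u'v) with u' = 0.776 and v = 0.808.
Numerator: 0.776 + 0.808 = 1.584. Denominator: 1 + (0.776)(0.808) = 1.627008.
u = 1.584/1.627008 = 0.97357, so the speed is 0.9736c.

0.9736c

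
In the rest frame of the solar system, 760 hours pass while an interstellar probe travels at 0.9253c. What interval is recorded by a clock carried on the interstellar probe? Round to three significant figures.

With β = 0.9253, γ = 1/√(1 − 0.9253²) = 1/√0.14381991 = 2.6369.
The interstellar probe's clock runs slow as seen from the solar system, so Δτ = Δt/γ = 760/2.6369 = 288 hours.

288 hours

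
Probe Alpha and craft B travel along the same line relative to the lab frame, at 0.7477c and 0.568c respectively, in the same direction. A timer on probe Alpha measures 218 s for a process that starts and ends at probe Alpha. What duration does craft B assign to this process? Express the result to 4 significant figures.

The velocity of probe Alpha relative to craft B is (0.7477 − 0.568)c / (1 − 0.7477×0.568) = 0.31236c; relative speed 0.31236c.
At |u| = 0.31236c, γ = (1 − 0.0975688)^(−1/2) = 1.0527.
Probe Alpha's interval is proper; time dilation gives Δt_B = γΔτ = 1.0527 × 218 s = 229.5 s.

229.5 s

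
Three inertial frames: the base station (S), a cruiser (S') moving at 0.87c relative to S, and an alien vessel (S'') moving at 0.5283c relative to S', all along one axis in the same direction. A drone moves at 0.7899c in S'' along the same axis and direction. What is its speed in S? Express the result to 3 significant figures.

0.995c

Compose velocities in two stages. Stage 1 (into S'): u₁ = (0.7899+0.5283)/(1+0.7899×0.5283) = 0.93008.
Stage 2 (into S): u = (0.93008+0.87)/(1+0.93008×0.87) = 0.99498, so the speed is 0.995c.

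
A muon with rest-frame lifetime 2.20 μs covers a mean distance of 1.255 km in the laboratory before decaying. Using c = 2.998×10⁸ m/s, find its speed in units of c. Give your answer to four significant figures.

Lab distance = (lab lifetime)·v = γτ·βc, so βγ = d/(cτ) = 1255/(2.998×10⁸ × 2.200×10^-6) = 1.9028.
With βγ = 1.9028: γ² = 1 + (βγ)² = 4.62065, and β = (βγ)/γ = 1.9028/2.14957 = 0.8852.

0.8852c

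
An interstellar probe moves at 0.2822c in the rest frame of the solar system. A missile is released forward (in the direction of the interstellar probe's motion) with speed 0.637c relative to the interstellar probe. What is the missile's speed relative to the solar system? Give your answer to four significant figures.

In units of c, u = (u' + v)/(1 + u'v) with u' = 0.637 and v = 0.2822.
Numerator: 0.637 + 0.2822 = 0.9192. Denominator: 1 + (0.637)(0.2822) = 1.1797614.
u = 0.9192/1.1797614 = 0.77914, so the speed is 0.7791c.

0.7791c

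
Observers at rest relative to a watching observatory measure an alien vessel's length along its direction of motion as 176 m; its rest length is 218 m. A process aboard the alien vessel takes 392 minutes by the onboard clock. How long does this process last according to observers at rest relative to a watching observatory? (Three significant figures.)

γ = L₀/L = 218/176 = 1.23864.
The same γ dilates the second interval: 1.23864 × 392 minutes = 486 minutes.

486 minutes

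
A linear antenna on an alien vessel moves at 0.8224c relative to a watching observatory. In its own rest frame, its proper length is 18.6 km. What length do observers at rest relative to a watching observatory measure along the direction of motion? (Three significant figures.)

10.6 km

γ = 1/√(1 − β²) = 1/√(1 − 0.67634176) = 1/√0.32365824 = 1/0.56891 = 1.7577.
Length contraction: L = L₀/γ = 18.6/1.7577 = 10.6 km.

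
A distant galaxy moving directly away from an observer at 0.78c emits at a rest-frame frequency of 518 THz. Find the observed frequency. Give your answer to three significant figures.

Relativistic Doppler (source moving away): f_obs = f_src · √((1−β)/(1+β)).
With β = 0.78: factor = √(0.22/1.78) = 0.35156.
f_obs = 518 × 0.35156 = 182 THz.

182 THz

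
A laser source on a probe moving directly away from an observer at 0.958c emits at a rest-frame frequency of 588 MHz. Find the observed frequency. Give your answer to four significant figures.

Relativistic Doppler (source moving away): f_obs = f_src · √((1−β)/(1+β)).
With β = 0.958: factor = √(0.042/1.958) = 0.14646.
f_obs = 588 × 0.14646 = 86.12 MHz.

86.12 MHz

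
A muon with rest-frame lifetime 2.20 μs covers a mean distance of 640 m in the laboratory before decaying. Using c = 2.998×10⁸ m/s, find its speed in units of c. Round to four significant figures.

d = βγcτ ⇒ βγ = d/(cτ) = 640.0 m / (659.56 m) = 0.97034.
β = (βγ)/√(1+(βγ)²) = 0.97034/√1.94156 = 0.6964.

0.6964c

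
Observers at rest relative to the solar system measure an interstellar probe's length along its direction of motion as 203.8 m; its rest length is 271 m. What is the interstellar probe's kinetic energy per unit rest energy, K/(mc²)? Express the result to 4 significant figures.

0.3297

From L = L₀/γ: γ = 271/203.8 = 1.32974.
K/(mc²) = γ − 1 = 1.32974 − 1 = 0.3297.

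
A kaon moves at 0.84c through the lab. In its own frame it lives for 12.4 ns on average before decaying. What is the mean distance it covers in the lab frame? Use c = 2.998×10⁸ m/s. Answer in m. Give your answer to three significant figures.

γ = 1/√(1 − β²) = 1/√(1 − 0.7056) = 1/√0.2944 = 1/0.542586 = 1.843.
Lab-frame lifetime: Δt = γτ = 1.843 × 12.4 ns = 22.853 ns.
Distance: d = vΔt = 0.84 × 2.998×10⁸ m/s × 2.2853×10^-8 s = 5.76 m.

5.76 m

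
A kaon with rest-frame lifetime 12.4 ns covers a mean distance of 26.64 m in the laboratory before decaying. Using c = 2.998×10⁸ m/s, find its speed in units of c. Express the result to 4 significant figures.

0.9904c

Let x = d/(cτ) = 26.64 m / (2.998×10⁸ m/s × 1.240×10^-8 s) = 7.1661. Since d = βγcτ, x = βγ = β/√(1−β²).
Solving: β² = x²/(1+x²) = 51.353/52.353 = 0.980899, so β = 0.9904.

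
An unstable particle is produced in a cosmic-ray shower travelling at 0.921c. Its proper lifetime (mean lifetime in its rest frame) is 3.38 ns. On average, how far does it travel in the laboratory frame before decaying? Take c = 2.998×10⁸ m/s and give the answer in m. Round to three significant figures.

2.40 m

β² = 0.848241, so γ = 1/√0.151759 = 2.567.
Lab-frame lifetime: Δt = γτ = 2.567 × 3.38 ns = 8.6765 ns.
Distance: d = vΔt = 0.921 × 2.998×10⁸ m/s × 8.6765×10^-9 s = 2.40 m.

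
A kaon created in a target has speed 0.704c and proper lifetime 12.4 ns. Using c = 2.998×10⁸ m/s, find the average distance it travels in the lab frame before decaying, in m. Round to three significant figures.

3.69 m

Lorentz factor: γ = (1 − 0.495616)^(−1/2) = 1.4081.
Lab-frame lifetime: Δt = γτ = 1.4081 × 12.4 ns = 17.46 ns.
Distance: d = vΔt = 0.704 × 2.998×10⁸ m/s × 1.7460×10^-8 s = 3.69 m.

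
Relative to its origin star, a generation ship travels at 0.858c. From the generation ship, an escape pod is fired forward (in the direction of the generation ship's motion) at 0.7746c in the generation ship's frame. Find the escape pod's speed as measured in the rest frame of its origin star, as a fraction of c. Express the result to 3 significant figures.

0.981c

Relativistic velocity addition: u = (u' + v)/(1 + u'v/c²), with u' = 0.7746c and v = 0.858c.
Numerator: 0.7746 + 0.858 = 1.6326. Denominator: 1 + (0.7746)(0.858) = 1.6646068.
u = 1.6326/1.6646068 = 0.98077, so the speed is 0.981c.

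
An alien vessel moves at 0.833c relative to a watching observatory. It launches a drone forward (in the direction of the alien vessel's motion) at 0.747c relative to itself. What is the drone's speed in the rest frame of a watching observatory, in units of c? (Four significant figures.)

In units of c, u = (u' + v)/(1 + u'v) with u' = 0.747 and v = 0.833.
Numerator: 0.747 + 0.833 = 1.58. Denominator: 1 + (0.747)(0.833) = 1.622251.
u = 1.58/1.622251 = 0.97396, so the speed is 0.9740c.

0.9740c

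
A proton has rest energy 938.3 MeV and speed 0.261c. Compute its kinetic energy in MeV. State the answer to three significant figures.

33.7 MeV

γ = 1/√(1 − β²) = 1/√(1 − 0.068121) = 1/√0.931879 = 1/0.965339 = 1.035906.
Kinetic energy: K = (γ − 1)mc² = (1.035906 − 1) × 938.3 MeV = 0.035906 × 938.3 = 33.7 MeV.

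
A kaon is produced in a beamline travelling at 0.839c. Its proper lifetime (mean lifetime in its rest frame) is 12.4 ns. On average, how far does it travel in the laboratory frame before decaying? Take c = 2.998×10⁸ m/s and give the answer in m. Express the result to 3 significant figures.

5.73 m

γ = 1/√(1 − β²) = 1/√(1 − 0.703921) = 1/√0.296079 = 1/0.544131 = 1.8378.
Lab-frame lifetime: Δt = γτ = 1.8378 × 12.4 ns = 22.789 ns.
Distance: d = vΔt = 0.839 × 2.998×10⁸ m/s × 2.2789×10^-8 s = 5.73 m.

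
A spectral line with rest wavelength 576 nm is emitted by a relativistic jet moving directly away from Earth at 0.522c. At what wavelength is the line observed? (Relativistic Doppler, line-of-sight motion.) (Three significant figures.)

Relativistic Doppler for wavelength: λ_obs = λ_src · √((1+β)/(1−β)).
With β = 0.522: factor = √(1.522/0.478) = 1.7844.
λ_obs = 576 × 1.7844 = 1030 nm.

1030 nm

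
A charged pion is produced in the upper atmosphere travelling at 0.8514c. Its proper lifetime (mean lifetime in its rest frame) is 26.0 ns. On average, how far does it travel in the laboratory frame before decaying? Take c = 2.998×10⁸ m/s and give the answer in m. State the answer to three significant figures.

12.7 m

γ = 1/√(1 − β²) = 1/√(1 − 0.72488196) = 1/√0.27511804 = 1/0.524517 = 1.9065.
Lab-frame lifetime: Δt = γτ = 1.9065 × 26.0 ns = 49.569 ns.
Distance: d = vΔt = 0.8514 × 2.998×10⁸ m/s × 4.9569×10^-8 s = 12.7 m.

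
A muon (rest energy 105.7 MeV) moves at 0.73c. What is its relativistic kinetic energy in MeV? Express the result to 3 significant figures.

49.0 MeV

γ = 1/√(1 − β²) = 1/√(1 − 0.5329) = 1/√0.4671 = 1/0.683447 = 1.46317.
Kinetic energy: K = (γ − 1)mc² = (1.46317 − 1) × 105.7 MeV = 0.46317 × 105.7 = 49.0 MeV.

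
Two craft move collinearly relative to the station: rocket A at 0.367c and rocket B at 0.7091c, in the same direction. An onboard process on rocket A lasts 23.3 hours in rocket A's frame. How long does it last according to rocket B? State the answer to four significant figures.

Transform rocket A's velocity into rocket B's frame: (0.367 − 0.7091)/(1 − 0.367·0.7091) = −0.3421/0.7397603, so the relative speed is 0.46245c.
γ for this relative speed: γ = 1/√(1 − 0.21386) = 1.1278.
Rocket A's interval is proper; time dilation gives Δt_B = γΔτ = 1.1278 × 23.3 hours = 26.28 hours.

26.28 hours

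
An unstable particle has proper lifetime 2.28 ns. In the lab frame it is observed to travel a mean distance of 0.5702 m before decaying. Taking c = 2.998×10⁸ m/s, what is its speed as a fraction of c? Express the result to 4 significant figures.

0.6406c

Let x = d/(cτ) = 0.5702 m / (2.998×10⁸ m/s × 2.280×10^-9 s) = 0.83418. Since d = βγcτ, x = βγ = β/√(1−β²).
Solving: β² = x²/(1+x²) = 0.695856/1.695856 = 0.410327, so β = 0.6406.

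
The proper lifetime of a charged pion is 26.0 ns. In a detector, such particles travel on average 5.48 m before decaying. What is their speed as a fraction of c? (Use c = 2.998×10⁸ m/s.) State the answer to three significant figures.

0.575c

d = βγcτ ⇒ βγ = d/(cτ) = 5.480 m / (7.7948 m) = 0.70303.
β = (βγ)/√(1+(βγ)²) = 0.70303/√1.494251 = 0.575.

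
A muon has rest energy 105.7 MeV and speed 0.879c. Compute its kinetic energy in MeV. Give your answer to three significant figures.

116 MeV

γ = 1/√(1 − β²) = 1/√(1 − 0.772641) = 1/√0.227359 = 1/0.476822 = 2.0972.
Kinetic energy: K = (γ − 1)mc² = (2.0972 − 1) × 105.7 MeV = 1.0972 × 105.7 = 116 MeV.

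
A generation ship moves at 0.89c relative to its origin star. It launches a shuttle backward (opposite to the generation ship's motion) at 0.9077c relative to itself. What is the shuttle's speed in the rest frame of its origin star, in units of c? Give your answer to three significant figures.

Relativistic velocity addition: u = (u' + v)/(1 + u'v/c²), with u' = −0.9077c and v = 0.89c.
Numerator: −0.9077 + 0.89 = −0.0177. Denominator: 1 + (−0.9077)(0.89) = 0.192147.
u = −0.0177/0.192147 = −0.092117, so the speed is 0.0921c.

0.0921c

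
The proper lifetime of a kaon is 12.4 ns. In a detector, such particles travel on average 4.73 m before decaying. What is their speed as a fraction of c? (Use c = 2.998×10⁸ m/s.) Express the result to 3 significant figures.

0.786c

Let x = d/(cτ) = 4.730 m / (2.998×10⁸ m/s × 1.240×10^-8 s) = 1.2724. Since d = βγcτ, x = βγ = β/√(1−β²).
Solving: β² = x²/(1+x²) = 1.619/2.619 = 0.618175, so β = 0.786.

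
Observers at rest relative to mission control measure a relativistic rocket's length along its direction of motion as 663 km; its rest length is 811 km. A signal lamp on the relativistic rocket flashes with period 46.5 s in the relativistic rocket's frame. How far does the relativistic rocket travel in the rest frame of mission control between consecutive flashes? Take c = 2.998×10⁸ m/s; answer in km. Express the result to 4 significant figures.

9.821×10^6 km

From L = L₀/γ: γ = 811/663 = 1.22323.
β = √(1 − 1/γ²) = 0.57592. Lab-frame period = γτ = 1.22323×46.5 s = 56.88 s. Distance = βc × γτ = 0.57592 × 2.998×10⁸ m/s × 56.88 s = 9.8209×10^9 m = 9.821×10^6 km.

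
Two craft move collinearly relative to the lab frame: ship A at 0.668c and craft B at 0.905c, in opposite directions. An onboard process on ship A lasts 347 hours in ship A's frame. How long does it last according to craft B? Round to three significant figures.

1760 hours

Speed of ship A in craft B's frame: u = (v_A + v_B)/(1 + v_A v_B/c²) = (0.668 + 0.905)/(1 + 0.668×0.905) = 1.573/1.60454 = 0.98034; |u| = 0.98034c.
At |u| = 0.98034c, γ = (1 − 0.961067)^(−1/2) = 5.0681.
The clock on ship A records proper time, so craft B measures Δt = γΔτ = 5.0681 × 347 = 1760 hours.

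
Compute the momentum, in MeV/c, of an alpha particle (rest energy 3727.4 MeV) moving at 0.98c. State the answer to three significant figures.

Lorentz factor: γ = (1 − 0.9604)^(−1/2) = 5.0252.
Momentum: p = γβ·mc = 5.0252 × 0.98 × 3727.4 MeV/c = 18400 MeV/c.

18400 MeV/c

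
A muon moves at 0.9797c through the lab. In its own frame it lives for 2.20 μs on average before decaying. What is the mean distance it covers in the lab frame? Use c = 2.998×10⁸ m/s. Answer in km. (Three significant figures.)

γ = 1/√(1 − β²) = 1/√(1 − 0.95981209) = 1/√0.04018791 = 1/0.200469 = 4.9883.
Lab-frame lifetime: Δt = γτ = 4.9883 × 2.20 μs = 10.974 μs.
Distance: d = vΔt = 0.9797 × 2.998×10⁸ m/s × 1.0974×10^-5 s = 3220 m = 3.22 km.

3.22 km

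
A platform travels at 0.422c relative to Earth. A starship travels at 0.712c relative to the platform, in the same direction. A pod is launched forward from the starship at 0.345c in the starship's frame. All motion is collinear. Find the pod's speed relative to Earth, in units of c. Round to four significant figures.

0.9355c

Apply u = (u'+v)/(1+u'v) twice. Pod in the platform frame: (0.345+0.712)/(1+0.345·0.712) = 1.057/1.24564 = 0.84856c.
That velocity, transformed to the rest frame of Earth: (0.84856+0.422)/(1+0.84856·0.422) = 1.27056/1.35809232 = 0.93555c.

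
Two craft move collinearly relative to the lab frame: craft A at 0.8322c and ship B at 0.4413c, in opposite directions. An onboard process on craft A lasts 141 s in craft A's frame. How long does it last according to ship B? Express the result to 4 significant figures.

Transform craft A's velocity into ship B's frame: (0.8322 + 0.4413)/(1 + 0.8322·0.4413) = 1.2735/1.36724986, so the relative speed is 0.93143c.
γ for this relative speed: γ = 1/√(1 − 0.867562) = 2.7479.
The clock on craft A records proper time, so ship B measures Δt = γΔτ = 2.7479 × 141 = 387.5 s.

387.5 s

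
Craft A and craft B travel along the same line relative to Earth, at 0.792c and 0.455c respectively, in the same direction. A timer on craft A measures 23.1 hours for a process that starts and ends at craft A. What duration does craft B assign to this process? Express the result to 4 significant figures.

27.18 hours

Speed of craft A in craft B's frame: u = (v_A − v_B)/(1 − v_A v_B/c²) = (0.792 − 0.455)/(1 − 0.792×0.455) = 0.337/0.63964 = 0.52686; |u| = 0.52686c.
γ for this relative speed: γ = 1/√(1 − 0.277581) = 1.1765.
Craft A's interval is proper; time dilation gives Δt_B = γΔτ = 1.1765 × 23.1 hours = 27.18 hours.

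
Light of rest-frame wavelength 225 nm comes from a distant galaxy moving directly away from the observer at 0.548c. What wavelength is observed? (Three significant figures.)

Relativistic Doppler for wavelength: λ_obs = λ_src · √((1+β)/(1−β)).
With β = 0.548: factor = √(1.548/0.452) = 1.8506.
λ_obs = 225 × 1.8506 = 416 nm.

416 nm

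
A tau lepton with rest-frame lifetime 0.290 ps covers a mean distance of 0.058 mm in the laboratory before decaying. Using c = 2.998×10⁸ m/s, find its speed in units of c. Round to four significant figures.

0.5550c

Lab distance = (lab lifetime)·v = γτ·βc, so βγ = d/(cτ) = 5.800×10^-5/(2.998×10⁸ × 2.900×10^-13) = 0.66711.
With βγ = 0.66711: γ² = 1 + (βγ)² = 1.445036, and β = (βγ)/γ = 0.66711/1.2021 = 0.5550.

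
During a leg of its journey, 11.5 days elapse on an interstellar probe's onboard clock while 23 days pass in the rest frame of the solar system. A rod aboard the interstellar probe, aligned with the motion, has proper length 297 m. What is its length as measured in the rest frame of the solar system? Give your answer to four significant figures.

γ = Δt/Δτ = 23/11.5 = 2.
The rod contracts by the same γ: 297 m / 2 = 148.5 m.

148.5 m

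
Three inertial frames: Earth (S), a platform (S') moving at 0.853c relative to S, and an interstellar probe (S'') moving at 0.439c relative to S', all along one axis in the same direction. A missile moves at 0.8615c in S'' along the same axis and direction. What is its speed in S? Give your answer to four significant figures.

Compose velocities in two stages. Stage 1 (into S'): u₁ = (0.8615+0.439)/(1+0.8615×0.439) = 0.94362.
Stage 2 (into S): u = (0.94362+0.853)/(1+0.94362×0.853) = 0.99541, so the speed is 0.9954c.

0.9954c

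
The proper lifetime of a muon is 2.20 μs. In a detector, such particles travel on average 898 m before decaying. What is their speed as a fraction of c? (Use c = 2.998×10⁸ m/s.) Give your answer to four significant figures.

Lab distance = (lab lifetime)·v = γτ·βc, so βγ = d/(cτ) = 898.0/(2.998×10⁸ × 2.200×10^-6) = 1.3615.
With βγ = 1.3615: γ² = 1 + (βγ)² = 2.85368, and β = (βγ)/γ = 1.3615/1.68928 = 0.8060.

0.8060c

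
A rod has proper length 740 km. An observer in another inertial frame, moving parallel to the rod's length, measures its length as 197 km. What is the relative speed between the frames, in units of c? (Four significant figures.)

0.9639c

Length contraction gives γ = L₀/L = 740/197 = 3.7563.
β = √(1 − 1/γ²) = √0.929127 = 0.9639.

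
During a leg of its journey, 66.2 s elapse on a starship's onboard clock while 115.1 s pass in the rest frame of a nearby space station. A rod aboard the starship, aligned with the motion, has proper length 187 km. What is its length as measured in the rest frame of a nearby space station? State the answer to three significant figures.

The time-dilation ratio gives γ = 115.1/66.2 = 1.73867.
L = L₀/γ = 187/1.73867 = 108 km.

108 km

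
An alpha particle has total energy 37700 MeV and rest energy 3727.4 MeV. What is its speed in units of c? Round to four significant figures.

0.9951c

γ = E/(mc²) = 37700/3727.4 = 10.114.
β = √(1 − 1/γ²) = √(1 − 0.00977584) = √0.99022416 = 0.9951.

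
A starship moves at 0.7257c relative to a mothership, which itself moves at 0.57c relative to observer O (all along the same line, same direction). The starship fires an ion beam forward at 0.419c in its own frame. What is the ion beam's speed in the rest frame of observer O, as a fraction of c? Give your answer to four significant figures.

0.9650c

Compose velocities in two stages. Stage 1 (into S'): u₁ = (0.419+0.7257)/(1+0.419×0.7257) = 0.87779.
Stage 2 (into S): u = (0.87779+0.57)/(1+0.87779×0.57) = 0.96497, so the speed is 0.9650c.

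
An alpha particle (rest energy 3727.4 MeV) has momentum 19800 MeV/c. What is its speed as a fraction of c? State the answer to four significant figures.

βγ = pc/(mc²) = 19800/3727.4 = 5.312.
Since γ² = 1 + (βγ)² = 29.2173, γ = √29.2173 = 5.4053, and β = (βγ)/γ = 5.312/5.4053 = 0.9827.

0.9827c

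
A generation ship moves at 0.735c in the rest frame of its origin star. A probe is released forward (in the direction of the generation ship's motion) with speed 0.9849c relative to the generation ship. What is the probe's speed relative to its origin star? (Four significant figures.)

0.9977c

In units of c, u = (u' + v)/(1 + u'v) with u' = 0.9849 and v = 0.735.
Numerator: 0.9849 + 0.735 = 1.7199. Denominator: 1 + (0.9849)(0.735) = 1.7239015.
u = 1.7199/1.7239015 = 0.99768, so the speed is 0.9977c.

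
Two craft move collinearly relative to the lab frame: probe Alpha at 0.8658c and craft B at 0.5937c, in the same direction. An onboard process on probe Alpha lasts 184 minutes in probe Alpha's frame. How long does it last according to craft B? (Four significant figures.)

The velocity of probe Alpha relative to craft B is (0.8658 − 0.5937)c / (1 − 0.8658×0.5937) = 0.55991c; relative speed 0.55991c.
At |u| = 0.55991c, γ = (1 − 0.313499)^(−1/2) = 1.2069.
Probe Alpha's interval is proper; time dilation gives Δt_B = γΔτ = 1.2069 × 184 minutes = 222.1 minutes.

222.1 minutes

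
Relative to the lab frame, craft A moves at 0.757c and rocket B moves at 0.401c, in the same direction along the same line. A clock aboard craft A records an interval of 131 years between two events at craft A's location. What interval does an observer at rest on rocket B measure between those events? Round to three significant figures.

152 years

Transform craft A's velocity into rocket B's frame: (0.757 − 0.401)/(1 − 0.757·0.401) = 0.356/0.696443, so the relative speed is 0.51117c.
At |u| = 0.51117c, γ = (1 − 0.261295)^(−1/2) = 1.1635.
The clock on craft A records proper time, so rocket B measures Δt = γΔτ = 1.1635 × 131 = 152 years.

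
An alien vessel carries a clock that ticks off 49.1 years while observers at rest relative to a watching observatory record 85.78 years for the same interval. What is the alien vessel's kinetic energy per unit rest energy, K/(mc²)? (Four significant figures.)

0.7470

γ = Δt/Δτ = 85.78/49.1 = 1.74705.
K/(mc²) = γ − 1 = 1.74705 − 1 = 0.7470.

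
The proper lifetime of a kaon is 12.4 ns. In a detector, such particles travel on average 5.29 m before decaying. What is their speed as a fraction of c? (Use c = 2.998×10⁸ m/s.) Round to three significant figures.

Lab distance = (lab lifetime)·v = γτ·βc, so βγ = d/(cτ) = 5.290/(2.998×10⁸ × 1.240×10^-8) = 1.423.
With βγ = 1.423: γ² = 1 + (βγ)² = 3.02493, and β = (βγ)/γ = 1.423/1.73923 = 0.818.

0.818c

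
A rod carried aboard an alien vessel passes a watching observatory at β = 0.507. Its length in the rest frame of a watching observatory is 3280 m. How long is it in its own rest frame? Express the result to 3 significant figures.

γ = 1/√(1 − β²) = 1/√(1 − 0.257049) = 1/√0.742951 = 1/0.861946 = 1.1602.
Proper length: L₀ = γ·L = 1.1602 × 3280 = 3810 m.

3810 m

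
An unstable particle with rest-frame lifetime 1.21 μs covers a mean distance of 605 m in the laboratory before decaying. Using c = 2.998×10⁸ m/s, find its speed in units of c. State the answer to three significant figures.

0.858c

Lab distance = (lab lifetime)·v = γτ·βc, so βγ = d/(cτ) = 605.0/(2.998×10⁸ × 1.210×10^-6) = 1.6678.
With βγ = 1.6678: γ² = 1 + (βγ)² = 3.78156, and β = (βγ)/γ = 1.6678/1.94462 = 0.858.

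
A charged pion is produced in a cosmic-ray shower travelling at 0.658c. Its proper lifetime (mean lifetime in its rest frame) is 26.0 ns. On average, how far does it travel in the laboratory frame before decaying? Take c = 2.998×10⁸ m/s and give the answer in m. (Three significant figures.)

6.81 m

With β = 0.658, γ = 1/√(1 − 0.658²) = 1/√0.567036 = 1.328.
Lab-frame lifetime: Δt = γτ = 1.328 × 26.0 ns = 34.528 ns.
Distance: d = vΔt = 0.658 × 2.998×10⁸ m/s × 3.4528×10^-8 s = 6.81 m.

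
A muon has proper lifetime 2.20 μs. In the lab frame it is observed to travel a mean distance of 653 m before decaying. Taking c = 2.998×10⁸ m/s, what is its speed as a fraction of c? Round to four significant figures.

0.7036c

Let x = d/(cτ) = 653.0 m / (2.998×10⁸ m/s × 2.200×10^-6 s) = 0.99005. Since d = βγcτ, x = βγ = β/√(1−β²).
Solving: β² = x²/(1+x²) = 0.980199/1.980199 = 0.495, so β = 0.7036.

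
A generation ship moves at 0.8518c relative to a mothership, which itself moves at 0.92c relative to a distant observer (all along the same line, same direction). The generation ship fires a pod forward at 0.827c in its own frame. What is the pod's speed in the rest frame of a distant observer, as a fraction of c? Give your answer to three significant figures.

0.999c

First combine the pod and generation ship (S''→S'): u₁ = (0.827 + 0.8518)/(1 + 0.827×0.8518) = 1.6788/1.7044386 = 0.98496.
Then combine with the mothership (S'→S): u = (0.98496 + 0.92)/(1 + 0.98496×0.92) = 1.90496/1.9061632 = 0.99937.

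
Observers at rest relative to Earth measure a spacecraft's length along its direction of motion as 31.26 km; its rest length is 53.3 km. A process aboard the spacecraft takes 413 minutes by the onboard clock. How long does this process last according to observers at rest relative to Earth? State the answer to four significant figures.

704.2 minutes

γ = L₀/L = 53.3/31.26 = 1.70505.
Δt = γΔτ = 1.70505 × 413 = 704.2 minutes.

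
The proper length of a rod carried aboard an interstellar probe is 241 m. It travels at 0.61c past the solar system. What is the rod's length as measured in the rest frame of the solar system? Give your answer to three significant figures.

191 m

With β = 0.61, γ = 1/√(1 − 0.61²) = 1/√0.6279 = 1.262.
Along the direction of motion the measured length is L₀/γ = 241/1.262 = 191 m.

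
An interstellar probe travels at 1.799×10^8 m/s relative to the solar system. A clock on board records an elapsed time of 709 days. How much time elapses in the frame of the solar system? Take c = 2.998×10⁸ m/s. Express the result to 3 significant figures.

886 days

β = v/c = (1.799×10^8 m/s)/(2.998×10⁸ m/s) = 0.600067.
Lorentz factor: γ = (1 − 0.3600804)^(−1/2) = 1.2501.
The onboard clock measures proper time, so the interval in the rest frame of the solar system is dilated: Δt = γ·Δτ = 1.2501 × 709 days = 886 days.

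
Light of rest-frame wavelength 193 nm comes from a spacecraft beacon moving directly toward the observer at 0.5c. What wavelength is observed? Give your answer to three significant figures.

Relativistic Doppler for wavelength: λ_obs = λ_src · √((1−β)/(1+β)).
With β = 0.5: factor = √(0.5/1.5) = 0.57735.
λ_obs = 193 × 0.57735 = 111 nm.

111 nm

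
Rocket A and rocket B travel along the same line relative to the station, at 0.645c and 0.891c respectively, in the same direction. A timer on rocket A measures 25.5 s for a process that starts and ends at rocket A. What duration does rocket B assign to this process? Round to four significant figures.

31.26 s

The velocity of rocket A relative to rocket B is (0.645 − 0.891)c / (1 − 0.645×0.891) = −0.57841c; relative speed 0.57841c.
γ for this relative speed: γ = 1/√(1 − 0.334558) = 1.2259.
The clock on rocket A records proper time, so rocket B measures Δt = γΔτ = 1.2259 × 25.5 = 31.26 s.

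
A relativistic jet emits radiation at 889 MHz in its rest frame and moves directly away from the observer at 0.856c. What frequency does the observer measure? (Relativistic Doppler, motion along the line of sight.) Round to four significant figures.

Relativistic Doppler (source moving away): f_obs = f_src · √((1−β)/(1+β)).
With β = 0.856: factor = √(0.144/1.856) = 0.27854.
f_obs = 889 × 0.27854 = 247.6 MHz.

247.6 MHz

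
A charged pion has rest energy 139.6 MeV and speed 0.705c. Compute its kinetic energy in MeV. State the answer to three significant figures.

γ = 1/√(1 − β²) = 1/√(1 − 0.497025) = 1/√0.502975 = 1.41002.
Kinetic energy: K = (γ − 1)mc² = (1.41002 − 1) × 139.6 MeV = 0.41002 × 139.6 = 57.2 MeV.

57.2 MeV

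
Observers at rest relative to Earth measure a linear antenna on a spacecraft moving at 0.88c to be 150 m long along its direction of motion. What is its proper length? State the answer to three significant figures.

316 m

γ = 1/√(1 − β²) = 1/√(1 − 0.7744) = 1/√0.2256 = 1/0.474974 = 2.1054.
Proper length: L₀ = γ·L = 2.1054 × 150 = 316 m.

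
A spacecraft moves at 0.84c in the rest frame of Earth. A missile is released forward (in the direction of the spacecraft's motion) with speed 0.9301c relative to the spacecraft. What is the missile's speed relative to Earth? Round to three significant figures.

Relativistic velocity addition: u = (u' + v)/(1 + u'v/c²), with u' = 0.9301c and v = 0.84c.
Numerator: 0.9301 + 0.84 = 1.7701. Denominator: 1 + (0.9301)(0.84) = 1.781284.
u = 1.7701/1.781284 = 0.99372, so the speed is 0.994c.

0.994c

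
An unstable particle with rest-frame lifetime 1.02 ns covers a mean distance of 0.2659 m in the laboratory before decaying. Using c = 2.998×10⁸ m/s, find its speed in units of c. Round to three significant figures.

0.656c

Let x = d/(cτ) = 0.2659 m / (2.998×10⁸ m/s × 1.020×10^-9 s) = 0.86953. Since d = βγcτ, x = βγ = β/√(1−β²).
Solving: β² = x²/(1+x²) = 0.756082/1.756082 = 0.430551, so β = 0.656.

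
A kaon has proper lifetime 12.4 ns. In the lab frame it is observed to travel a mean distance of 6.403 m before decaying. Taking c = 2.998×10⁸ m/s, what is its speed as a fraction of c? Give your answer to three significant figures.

0.865c

Lab distance = (lab lifetime)·v = γτ·βc, so βγ = d/(cτ) = 6.403/(2.998×10⁸ × 1.240×10^-8) = 1.7224.
With βγ = 1.7224: γ² = 1 + (βγ)² = 3.96666, and β = (βγ)/γ = 1.7224/1.99165 = 0.865.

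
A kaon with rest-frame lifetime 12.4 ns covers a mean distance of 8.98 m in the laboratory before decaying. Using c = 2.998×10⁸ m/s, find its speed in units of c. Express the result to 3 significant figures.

0.924c

d = βγcτ ⇒ βγ = d/(cτ) = 8.980 m / (3.71752 m) = 2.4156.
β = (βγ)/√(1+(βγ)²) = 2.4156/√6.83512 = 0.924.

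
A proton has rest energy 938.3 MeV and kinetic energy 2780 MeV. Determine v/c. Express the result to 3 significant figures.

γ = 1 + K/(mc²) = 1 + 2780/938.3 = 3.9628.
β = √(1 − 1/γ²) = √(1 − 0.0636789) = √0.9363211 = 0.968.

0.968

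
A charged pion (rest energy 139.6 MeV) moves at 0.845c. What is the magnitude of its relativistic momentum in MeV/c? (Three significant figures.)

221 MeV/c

γ = 1/√(1 − β²) = 1/√(1 − 0.714025) = 1/√0.285975 = 1/0.534766 = 1.87.
Momentum: p = γβ·mc = 1.87 × 0.845 × 139.6 MeV/c = 221 MeV/c.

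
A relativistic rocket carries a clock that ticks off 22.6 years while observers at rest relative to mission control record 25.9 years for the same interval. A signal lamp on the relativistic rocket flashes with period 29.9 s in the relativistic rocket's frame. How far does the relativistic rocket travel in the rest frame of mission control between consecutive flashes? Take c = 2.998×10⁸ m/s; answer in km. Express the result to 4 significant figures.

5.018×10^6 km

The time-dilation ratio gives γ = 25.9/22.6 = 1.14602.
β = √(1 − 1/γ²) = 0.48846. Lab-frame period = γτ = 1.14602×29.9 s = 34.266 s. Distance = βc × γτ = 0.48846 × 2.998×10⁸ m/s × 34.266 s = 5.0179×10^9 m = 5.018×10^6 km.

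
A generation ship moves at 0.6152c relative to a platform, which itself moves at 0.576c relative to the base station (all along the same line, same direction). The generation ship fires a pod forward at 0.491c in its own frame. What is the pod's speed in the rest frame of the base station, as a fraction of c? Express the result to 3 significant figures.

0.957c

First combine the pod and generation ship (S''→S'): u₁ = (0.491 + 0.6152)/(1 + 0.491×0.6152) = 1.1062/1.3020632 = 0.84957.
Then combine with the platform (S'→S): u = (0.84957 + 0.576)/(1 + 0.84957×0.576) = 1.42557/1.48935232 = 0.95717.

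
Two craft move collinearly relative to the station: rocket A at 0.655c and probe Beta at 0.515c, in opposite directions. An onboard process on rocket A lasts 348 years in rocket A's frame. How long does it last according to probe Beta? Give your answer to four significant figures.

718.5 years

The velocity of rocket A relative to probe Beta is (0.655 + 0.515)c / (1 + 0.655×0.515) = 0.87488c; relative speed 0.87488c.
γ for this relative speed: γ = 1/√(1 − 0.765415) = 2.0647.
The clock on rocket A records proper time, so probe Beta measures Δt = γΔτ = 2.0647 × 348 = 718.5 years.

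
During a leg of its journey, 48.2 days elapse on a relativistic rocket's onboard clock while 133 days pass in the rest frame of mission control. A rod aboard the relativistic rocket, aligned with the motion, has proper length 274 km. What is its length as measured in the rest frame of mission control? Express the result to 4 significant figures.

99.30 km

γ = Δt/Δτ = 133/48.2 = 2.75934.
The rod contracts by the same γ: 274 km / 2.75934 = 99.30 km.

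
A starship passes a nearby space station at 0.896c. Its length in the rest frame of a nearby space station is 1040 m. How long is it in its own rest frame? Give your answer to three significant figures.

2340 m

γ = 1/√(1 − β²) = 1/√(1 − 0.802816) = 1/√0.197184 = 1/0.444054 = 2.252.
Proper length: L₀ = γ·L = 2.252 × 1040 = 2340 m.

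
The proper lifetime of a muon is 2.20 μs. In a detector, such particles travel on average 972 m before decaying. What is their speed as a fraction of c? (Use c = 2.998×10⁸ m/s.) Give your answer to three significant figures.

0.827c

Let x = d/(cτ) = 972.0 m / (2.998×10⁸ m/s × 2.200×10^-6 s) = 1.4737. Since d = βγcτ, x = βγ = β/√(1−β²).
Solving: β² = x²/(1+x²) = 2.17179/3.17179 = 0.684721, so β = 0.827.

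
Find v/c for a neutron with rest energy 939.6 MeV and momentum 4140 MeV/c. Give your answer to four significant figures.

βγ = pc/(mc²) = 4140/939.6 = 4.4061.
Since γ² = 1 + (βγ)² = 20.4137, γ = √20.4137 = 4.51815, and β = (βγ)/γ = 4.4061/4.51815 = 0.9752.

0.9752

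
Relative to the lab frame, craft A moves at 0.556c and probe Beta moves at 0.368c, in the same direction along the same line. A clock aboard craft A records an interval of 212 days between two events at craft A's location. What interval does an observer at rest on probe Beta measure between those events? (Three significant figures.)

218 days

Transform craft A's velocity into probe Beta's frame: (0.556 − 0.368)/(1 − 0.556·0.368) = 0.188/0.795392, so the relative speed is 0.23636c.
γ for this relative speed: γ = 1/√(1 − 0.055866) = 1.0292.
The clock on craft A records proper time, so probe Beta measures Δt = γΔτ = 1.0292 × 212 = 218 days.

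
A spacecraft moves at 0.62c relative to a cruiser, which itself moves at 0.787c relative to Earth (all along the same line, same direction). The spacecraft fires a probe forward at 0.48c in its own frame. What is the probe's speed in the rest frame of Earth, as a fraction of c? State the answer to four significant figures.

First combine the probe and spacecraft (S''→S'): u₁ = (0.48 + 0.62)/(1 + 0.48×0.62) = 1.1/1.2976 = 0.84772.
Then combine with the cruiser (S'→S): u = (0.84772 + 0.787)/(1 + 0.84772×0.787) = 1.63472/1.66715564 = 0.98054.

0.9805c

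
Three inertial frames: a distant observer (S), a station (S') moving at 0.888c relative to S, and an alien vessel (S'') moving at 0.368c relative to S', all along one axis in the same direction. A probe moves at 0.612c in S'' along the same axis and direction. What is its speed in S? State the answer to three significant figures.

Apply u = (u'+v)/(1+u'v) twice. Probe in the station frame: (0.612+0.368)/(1+0.612·0.368) = 0.98/1.225216 = 0.79986c.
That velocity, transformed to the rest frame of a distant observer: (0.79986+0.888)/(1+0.79986·0.888) = 1.68786/1.71027568 = 0.98689c.

0.987c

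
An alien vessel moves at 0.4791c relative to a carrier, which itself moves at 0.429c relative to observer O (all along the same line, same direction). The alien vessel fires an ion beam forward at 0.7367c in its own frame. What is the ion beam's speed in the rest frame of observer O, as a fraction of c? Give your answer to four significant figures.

0.9582c

Apply u = (u'+v)/(1+u'v) twice. Ion beam in the carrier frame: (0.7367+0.4791)/(1+0.7367·0.4791) = 1.2158/1.35295297 = 0.89863c.
That velocity, transformed to the rest frame of observer O: (0.89863+0.429)/(1+0.89863·0.429) = 1.32763/1.38551227 = 0.95822c.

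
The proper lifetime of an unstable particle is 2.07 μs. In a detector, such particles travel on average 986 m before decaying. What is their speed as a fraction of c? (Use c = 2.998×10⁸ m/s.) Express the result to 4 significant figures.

0.8463c

Let x = d/(cτ) = 986.0 m / (2.998×10⁸ m/s × 2.070×10^-6 s) = 1.5888. Since d = βγcτ, x = βγ = β/√(1−β²).
Solving: β² = x²/(1+x²) = 2.52429/3.52429 = 0.716255, so β = 0.8463.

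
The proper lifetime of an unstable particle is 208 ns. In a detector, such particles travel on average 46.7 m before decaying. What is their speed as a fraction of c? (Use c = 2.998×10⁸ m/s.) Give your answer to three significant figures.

Let x = d/(cτ) = 46.70 m / (2.998×10⁸ m/s × 2.080×10^-7 s) = 0.7489. Since d = βγcτ, x = βγ = β/√(1−β²).
Solving: β² = x²/(1+x²) = 0.560851/1.560851 = 0.359324, so β = 0.599.

0.599c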